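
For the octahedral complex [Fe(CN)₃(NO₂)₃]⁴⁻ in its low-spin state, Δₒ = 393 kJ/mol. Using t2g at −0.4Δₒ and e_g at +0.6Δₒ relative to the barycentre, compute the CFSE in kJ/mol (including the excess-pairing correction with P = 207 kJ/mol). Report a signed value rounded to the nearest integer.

Ligand charges: 3×(-1) from CN⁻ and 3×(-1) from NO₂⁻ sum to -6; with overall charge -4, Fe is +2.
Fe sits in group 8; removing 2 electrons leaves Fe²⁺ with 8 − 2 = 6 d electrons.
The d⁶ electrons fill as t2g^6 e_g^0.
CFSE(orbital) = 6×(-0.4Δₒ) + 0×(0.6Δₒ) = -2.4Δₒ; with Δₒ = 393 kJ/mol that is -943 kJ/mol.
High-spin d⁶ would be t2g^4 e_g^2 with 1 pair; low-spin has 3, so 2 excess pairs cost +2P = +414 kJ/mol.
Overall CFSE = -943 + 414 = -529 kJ/mol.

-529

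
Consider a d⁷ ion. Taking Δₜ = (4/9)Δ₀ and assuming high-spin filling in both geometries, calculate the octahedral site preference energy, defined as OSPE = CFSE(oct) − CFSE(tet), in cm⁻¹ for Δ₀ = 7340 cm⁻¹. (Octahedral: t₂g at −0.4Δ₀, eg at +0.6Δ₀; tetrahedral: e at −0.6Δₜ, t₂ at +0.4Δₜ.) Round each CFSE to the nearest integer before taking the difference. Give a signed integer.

Octahedral high-spin t2g^5 e_g^2: CFSE = -0.8 × 7340 = -5872 cm⁻¹.
In a tetrahedral site the filling is e^4 t2^3: CFSE(tet) = -1.2Δₜ = -1.2 × (4/9)(7340) = -3915 cm⁻¹.
Subtracting, OSPE = -5872 − (-3915) = -1957 cm⁻¹.

-1957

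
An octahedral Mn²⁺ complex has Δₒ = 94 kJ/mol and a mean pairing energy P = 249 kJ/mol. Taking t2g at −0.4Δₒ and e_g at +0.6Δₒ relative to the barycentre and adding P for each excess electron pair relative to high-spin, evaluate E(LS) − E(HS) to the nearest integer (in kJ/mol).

310

Mn sits in group 7; removing 2 electrons leaves Mn²⁺ with 7 − 2 = 5 d electrons.
High-spin: t2g^3 e_g^2, CFSE = 0.0Δₒ = 0 kJ/mol.
For low-spin the configuration is t2g^5 e_g^0: orbital energy -2.0 × 94 = -188 kJ/mol, and 2 additional pairs relative to high-spin add 498 kJ/mol, giving 310 kJ/mol.
E(LS) − E(HS) = 310 − (0) = 310 kJ/mol.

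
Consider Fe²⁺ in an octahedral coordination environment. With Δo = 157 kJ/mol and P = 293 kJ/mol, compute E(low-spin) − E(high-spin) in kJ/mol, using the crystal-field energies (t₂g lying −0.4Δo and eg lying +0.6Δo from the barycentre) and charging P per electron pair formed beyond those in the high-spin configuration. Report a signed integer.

Fe sits in group 8; removing 2 electrons leaves Fe²⁺ with 8 − 2 = 6 d electrons.
High-spin d⁶ fills as t₂g⁴ eg² with CFSE 4(−0.4) + 2(+0.6) = -0.4Δo = -63 kJ/mol.
For low-spin the configuration is t₂g⁶ eg⁰: orbital energy -2.4 × 157 = -377 kJ/mol, and 2 additional pairs relative to high-spin add 586 kJ/mol, giving 209 kJ/mol.
Thus E(LS) − E(HS) = 272 kJ/mol.

272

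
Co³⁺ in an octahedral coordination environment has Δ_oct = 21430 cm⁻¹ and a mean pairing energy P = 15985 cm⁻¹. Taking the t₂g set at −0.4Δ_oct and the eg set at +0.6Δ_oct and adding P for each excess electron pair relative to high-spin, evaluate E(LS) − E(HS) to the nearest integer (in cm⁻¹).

-10890

Co is in group 9, so Co³⁺ is d⁶ (9 − 3 = 6).
High-spin d⁶ fills as t₂g⁴ eg² with CFSE 4(−0.4) + 2(+0.6) = -0.4Δ_oct = -8572 cm⁻¹.
For low-spin the configuration is t₂g⁶ eg⁰: orbital energy -2.4 × 21430 = -51432 cm⁻¹, and 2 additional pairs relative to high-spin add 31970 cm⁻¹, giving -19462 cm⁻¹.
The difference is -19462 − (-8572) = -10890 cm⁻¹, so low-spin lies lower.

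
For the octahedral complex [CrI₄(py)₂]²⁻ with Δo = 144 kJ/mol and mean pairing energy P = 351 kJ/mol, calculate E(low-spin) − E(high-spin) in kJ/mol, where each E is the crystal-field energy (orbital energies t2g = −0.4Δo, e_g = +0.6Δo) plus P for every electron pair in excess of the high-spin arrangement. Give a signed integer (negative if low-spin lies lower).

207

Ligand charges: 4×(-1) from I⁻ and 2×(+0) from py sum to -4; with overall charge -2, Cr is +2.
Group 6 minus oxidation state +2 gives a d⁴ configuration for Cr²⁺.
High-spin d⁴ fills as t2g^3 e_g^1 with CFSE 3(−0.4) + 1(+0.6) = -0.6Δo = -86 kJ/mol.
For low-spin the configuration is t2g^4 e_g^0: orbital energy -1.6 × 144 = -230 kJ/mol, and 1 additional pair relative to high-spin adds 351 kJ/mol, giving 121 kJ/mol.
Thus E(LS) − E(HS) = 207 kJ/mol.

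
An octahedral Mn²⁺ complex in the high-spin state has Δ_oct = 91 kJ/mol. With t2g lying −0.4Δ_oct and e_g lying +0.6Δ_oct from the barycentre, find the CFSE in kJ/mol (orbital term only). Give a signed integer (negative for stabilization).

0

Mn sits in group 7; removing 2 electrons leaves Mn²⁺ with 7 − 2 = 5 d electrons.
Electron filling gives t2g^3 e_g^2.
CFSE(orbital) = 3×(-0.4Δ_oct) + 2×(0.6Δ_oct) = 0.0Δ_oct; with Δ_oct = 91 kJ/mol that is 0 kJ/mol.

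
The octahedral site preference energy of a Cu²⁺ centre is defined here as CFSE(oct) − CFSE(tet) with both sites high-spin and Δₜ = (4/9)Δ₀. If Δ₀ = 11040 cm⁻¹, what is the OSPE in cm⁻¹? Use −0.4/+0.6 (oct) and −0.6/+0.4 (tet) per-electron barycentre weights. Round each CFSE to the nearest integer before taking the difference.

-4661

Cu is in group 11, so Cu²⁺ is d⁹ (11 − 2 = 9).
Octahedral (high-spin): t2g^6 e_g^3, CFSE = 6(−0.4) + 3(+0.6) = -0.6Δ₀ = -0.6 × 11040 = -6624 cm⁻¹.
Tetrahedral e^4 t2^5 gives -0.4Δₜ = -0.4 × (4/9) × 11040 = -1963 cm⁻¹.
OSPE = CFSE(oct) − CFSE(tet) = -6624 − (-1963) = -4661 cm⁻¹.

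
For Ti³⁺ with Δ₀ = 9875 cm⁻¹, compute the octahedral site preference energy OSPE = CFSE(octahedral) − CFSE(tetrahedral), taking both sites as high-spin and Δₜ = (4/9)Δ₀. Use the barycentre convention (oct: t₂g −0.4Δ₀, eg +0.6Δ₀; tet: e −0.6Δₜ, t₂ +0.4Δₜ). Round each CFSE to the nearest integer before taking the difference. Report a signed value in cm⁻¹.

Ti³⁺: group 4, so d-count = 4 − 3 = 1.
Octahedral (high-spin): t2g^1 e_g^0, CFSE = 1(−0.4) + 0(+0.6) = -0.4Δ₀ = -0.4 × 9875 = -3950 cm⁻¹.
In a tetrahedral site the filling is e^1 t2^0: CFSE(tet) = -0.6Δₜ = -0.6 × (4/9)(9875) = -2633 cm⁻¹.
OSPE = CFSE(oct) − CFSE(tet) = -3950 − (-2633) = -1317 cm⁻¹.

-1317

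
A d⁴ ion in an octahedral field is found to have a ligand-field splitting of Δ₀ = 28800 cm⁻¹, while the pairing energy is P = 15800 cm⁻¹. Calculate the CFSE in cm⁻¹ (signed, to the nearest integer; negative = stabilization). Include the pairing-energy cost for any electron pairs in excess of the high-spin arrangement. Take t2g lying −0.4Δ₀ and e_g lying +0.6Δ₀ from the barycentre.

With Δ₀ > P the complex is low-spin.
Filling d⁴ accordingly: t2g^4 e_g^0.
Orbital CFSE = -1.6Δ₀ = -1.6 × 28800 = -46080 cm⁻¹.
Excess pairs vs high-spin: 1 − 0 = 1; pairing cost = +15800 cm⁻¹.
Net CFSE = -46080 + 15800 = -30280 cm⁻¹.

-30280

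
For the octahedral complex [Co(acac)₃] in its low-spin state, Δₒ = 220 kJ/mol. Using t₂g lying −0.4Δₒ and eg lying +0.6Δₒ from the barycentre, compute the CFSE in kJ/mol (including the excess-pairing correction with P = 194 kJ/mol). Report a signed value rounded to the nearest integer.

Each acac⁻ contributes -1; 3 × (-1) = -3. With overall charge +0, Co is in the +3 oxidation state.
Co³⁺: group 9, so d-count = 9 − 3 = 6.
The d⁶ electrons fill as t₂g⁶ eg⁰.
Orbital CFSE = 6(-0.4) + 0(0.6) = -2.4Δₒ = -2.4 × 220 = -528 kJ/mol.
High-spin d⁶ would be t₂g⁴ eg² with 1 pair; low-spin has 3, so 2 excess pairs cost +2P = +388 kJ/mol.
Overall CFSE = -528 + 388 = -140 kJ/mol.

-140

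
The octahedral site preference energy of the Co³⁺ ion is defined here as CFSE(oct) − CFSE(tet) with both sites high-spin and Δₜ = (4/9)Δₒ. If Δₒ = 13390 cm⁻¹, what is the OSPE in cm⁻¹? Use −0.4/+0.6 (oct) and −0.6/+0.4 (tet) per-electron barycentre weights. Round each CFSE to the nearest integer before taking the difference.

-1785

Co sits in group 9; removing 3 electrons leaves Co³⁺ with 9 − 3 = 6 d electrons.
Octahedral high-spin t2g^4 e_g^2: CFSE = -0.4 × 13390 = -5356 cm⁻¹.
Tetrahedral: e^3 t2^3, CFSE = 3(−0.6) + 3(+0.4) = -0.6Δₜ = -0.6 × (4/9) × 13390 = -3571 cm⁻¹.
OSPE = CFSE(oct) − CFSE(tet) = -5356 − (-3571) = -1785 cm⁻¹.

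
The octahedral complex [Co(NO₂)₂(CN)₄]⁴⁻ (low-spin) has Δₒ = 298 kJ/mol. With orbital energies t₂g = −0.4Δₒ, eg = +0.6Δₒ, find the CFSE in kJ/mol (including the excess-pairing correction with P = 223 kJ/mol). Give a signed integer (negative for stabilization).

-313

Ligand charges: 2×(-1) from NO₂⁻ and 4×(-1) from CN⁻ sum to -6; with overall charge -4, Co is +2.
Co sits in group 9; removing 2 electrons leaves Co²⁺ with 9 − 2 = 7 d electrons.
Configuration: t₂g⁶ eg¹.
Orbital CFSE = 6(-0.4) + 1(0.6) = -1.8Δₒ = -1.8 × 298 = -536 kJ/mol.
High-spin d⁷ would be t₂g⁵ eg² with 2 pairs; low-spin has 3, so 1 excess pair costs +1P = +223 kJ/mol.
Combining: -536 + 223 = -313 kJ/mol.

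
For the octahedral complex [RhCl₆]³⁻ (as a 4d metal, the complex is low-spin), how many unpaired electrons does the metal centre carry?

0

Each Cl⁻ contributes -1; 6 × (-1) = -6. With overall charge -3, Rh is in the +3 oxidation state.
Group 9 minus oxidation state +3 gives a d⁶ configuration for Rh³⁺.
Configuration: t2g^6 e_g^0, giving 0 unpaired electrons.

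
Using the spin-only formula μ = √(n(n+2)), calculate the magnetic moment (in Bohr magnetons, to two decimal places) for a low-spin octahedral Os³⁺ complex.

1.73 Bohr magnetons

Os sits in group 8; removing 3 electrons leaves Os³⁺ with 8 − 3 = 5 d electrons.
Configuration: t2g^5 e_g^0 → 1 unpaired electron.
μ(spin-only) = √[1(1+2)] = √3 ≈ 1.73 Bohr magnetons.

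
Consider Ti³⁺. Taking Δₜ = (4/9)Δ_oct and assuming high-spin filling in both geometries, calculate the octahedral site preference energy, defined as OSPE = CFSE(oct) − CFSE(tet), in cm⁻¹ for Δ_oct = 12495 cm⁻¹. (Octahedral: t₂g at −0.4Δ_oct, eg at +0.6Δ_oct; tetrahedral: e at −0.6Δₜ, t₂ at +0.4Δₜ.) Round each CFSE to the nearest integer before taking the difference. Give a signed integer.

-1666

Ti³⁺: group 4, so d-count = 4 − 3 = 1.
Octahedral (high-spin): t₂g¹ eg⁰, CFSE = 1(−0.4) + 0(+0.6) = -0.4Δ_oct = -0.4 × 12495 = -4998 cm⁻¹.
Tetrahedral e¹ t₂⁰ gives -0.6Δₜ = -0.6 × (4/9) × 12495 = -3332 cm⁻¹.
OSPE = CFSE(oct) − CFSE(tet) = -4998 − (-3332) = -1666 cm⁻¹.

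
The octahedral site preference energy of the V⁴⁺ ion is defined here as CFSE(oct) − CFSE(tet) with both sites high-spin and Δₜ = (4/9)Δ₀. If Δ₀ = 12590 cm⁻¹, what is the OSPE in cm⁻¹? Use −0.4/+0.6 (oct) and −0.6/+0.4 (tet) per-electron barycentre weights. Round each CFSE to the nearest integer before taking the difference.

Group 5 minus oxidation state +4 gives a d¹ configuration for V⁴⁺.
In an octahedral site d¹ (HS) is t₂g¹ eg⁰, giving CFSE(oct) = -0.4Δ₀ = -5036 cm⁻¹.
In a tetrahedral site the filling is e¹ t₂⁰: CFSE(tet) = -0.6Δₜ = -0.6 × (4/9)(12590) = -3357 cm⁻¹.
OSPE = CFSE(oct) − CFSE(tet) = -5036 − (-3357) = -1679 cm⁻¹.

-1679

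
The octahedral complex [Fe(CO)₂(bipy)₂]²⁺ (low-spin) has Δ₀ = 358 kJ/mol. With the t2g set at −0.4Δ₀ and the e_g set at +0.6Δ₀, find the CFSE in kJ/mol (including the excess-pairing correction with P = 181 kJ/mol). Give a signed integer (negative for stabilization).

-497

Ligand charges: 2×(+0) from CO and 2×(+0) from bipy sum to +0; with overall charge +2, Fe is +2.
Fe is in group 8, so Fe²⁺ is d⁶ (8 − 2 = 6).
Configuration: t2g^6 e_g^0.
CFSE(orbital) = 6×(-0.4Δ₀) + 0×(0.6Δ₀) = -2.4Δ₀; with Δ₀ = 358 kJ/mol that is -859 kJ/mol.
Relative to high-spin t2g^4 e_g^2 (1 paired), the low-spin configuration has 2 additional pairs, contributing +2 × 181 = +362 kJ/mol.
Combining: -859 + 362 = -497 kJ/mol.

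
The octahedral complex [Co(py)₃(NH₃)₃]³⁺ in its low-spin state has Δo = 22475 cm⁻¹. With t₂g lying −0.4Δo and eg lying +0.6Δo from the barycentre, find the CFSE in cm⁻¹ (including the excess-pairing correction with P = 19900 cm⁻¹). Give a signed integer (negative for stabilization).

-14140

Ligand charges: 3×(+0) from py and 3×(+0) from NH₃ sum to +0; with overall charge +3, Co is +3.
Co sits in group 9; removing 3 electrons leaves Co³⁺ with 9 − 3 = 6 d electrons.
Electron filling gives t₂g⁶ eg⁰.
CFSE(orbital) = 6×(-0.4Δo) + 0×(0.6Δo) = -2.4Δo; with Δo = 22475 cm⁻¹ that is -53940 cm⁻¹.
Relative to high-spin t₂g⁴ eg² (1 paired), the low-spin configuration has 2 additional pairs, contributing +2 × 19900 = +39800 cm⁻¹.
Overall CFSE = -53940 + 39800 = -14140 cm⁻¹.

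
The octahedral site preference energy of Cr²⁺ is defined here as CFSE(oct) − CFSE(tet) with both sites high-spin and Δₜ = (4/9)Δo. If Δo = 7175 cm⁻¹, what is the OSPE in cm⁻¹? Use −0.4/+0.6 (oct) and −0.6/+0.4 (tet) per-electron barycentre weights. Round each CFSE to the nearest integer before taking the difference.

Cr sits in group 6; removing 2 electrons leaves Cr²⁺ with 6 − 2 = 4 d electrons.
In an octahedral site d⁴ (HS) is t₂g³ eg¹, giving CFSE(oct) = -0.6Δo = -4305 cm⁻¹.
Tetrahedral e² t₂² gives -0.4Δₜ = -0.4 × (4/9) × 7175 = -1276 cm⁻¹.
OSPE = CFSE(oct) − CFSE(tet) = -4305 − (-1276) = -3029 cm⁻¹.

-3029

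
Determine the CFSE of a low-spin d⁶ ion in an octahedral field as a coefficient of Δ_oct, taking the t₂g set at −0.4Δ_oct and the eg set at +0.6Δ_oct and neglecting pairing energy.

-2.4 Δ_oct

Configuration: t₂g⁶ eg⁰.
CFSE = 6(-0.4Δ_oct) + 0(0.6Δ_oct) = -2.4Δ_oct + 0.0Δ_oct = -2.4Δ_oct.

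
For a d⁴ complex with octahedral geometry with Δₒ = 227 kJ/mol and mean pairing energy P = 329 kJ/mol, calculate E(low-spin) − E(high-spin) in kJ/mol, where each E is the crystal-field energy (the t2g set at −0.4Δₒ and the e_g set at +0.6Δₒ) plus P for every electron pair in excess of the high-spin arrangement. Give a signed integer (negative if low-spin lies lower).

102

High-spin d⁴ fills as t2g^3 e_g^1 with CFSE 3(−0.4) + 1(+0.6) = -0.6Δₒ = -136 kJ/mol.
Low-spin t2g^4 e_g^0 gives -1.6Δₒ = -363 kJ/mol, but forming 1 extra pair costs 1P = 329 kJ/mol, so E(LS) = -363 + 329 = -34 kJ/mol.
The difference is -34 − (-136) = 102 kJ/mol, so high-spin lies lower.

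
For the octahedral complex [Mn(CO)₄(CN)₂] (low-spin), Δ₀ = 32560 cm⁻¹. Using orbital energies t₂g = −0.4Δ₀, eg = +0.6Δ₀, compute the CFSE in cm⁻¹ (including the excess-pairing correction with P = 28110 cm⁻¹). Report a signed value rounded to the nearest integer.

Ligand charges: 4×(+0) from CO and 2×(-1) from CN⁻ sum to -2; with overall charge +0, Mn is +2.
Group 7 minus oxidation state +2 gives a d⁵ configuration for Mn²⁺.
The d⁵ electrons fill as t₂g⁵ eg⁰.
Orbital CFSE = 5(-0.4) + 0(0.6) = -2.0Δ₀ = -2.0 × 32560 = -65120 cm⁻¹.
Relative to high-spin t₂g³ eg² (0 paired), the low-spin configuration has 2 additional pairs, contributing +2 × 28110 = +56220 cm⁻¹.
Combining: -65120 + 56220 = -8900 cm⁻¹.

-8900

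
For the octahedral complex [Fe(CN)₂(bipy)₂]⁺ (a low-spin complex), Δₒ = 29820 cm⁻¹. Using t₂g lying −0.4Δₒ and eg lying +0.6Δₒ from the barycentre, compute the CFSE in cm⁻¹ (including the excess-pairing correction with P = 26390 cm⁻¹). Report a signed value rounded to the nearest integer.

Ligand charges: 2×(-1) from CN⁻ and 2×(+0) from bipy sum to -2; with overall charge +1, Fe is +3.
Fe sits in group 8; removing 3 electrons leaves Fe³⁺ with 8 − 3 = 5 d electrons.
Configuration: t₂g⁵ eg⁰.
CFSE(orbital) = 5×(-0.4Δₒ) + 0×(0.6Δₒ) = -2.0Δₒ; with Δₒ = 29820 cm⁻¹ that is -59640 cm⁻¹.
High-spin d⁵ would be t₂g³ eg² with 0 pairs; low-spin has 2, so 2 excess pairs cost +2P = +52780 cm⁻¹.
Overall CFSE = -59640 + 52780 = -6860 cm⁻¹.

-6860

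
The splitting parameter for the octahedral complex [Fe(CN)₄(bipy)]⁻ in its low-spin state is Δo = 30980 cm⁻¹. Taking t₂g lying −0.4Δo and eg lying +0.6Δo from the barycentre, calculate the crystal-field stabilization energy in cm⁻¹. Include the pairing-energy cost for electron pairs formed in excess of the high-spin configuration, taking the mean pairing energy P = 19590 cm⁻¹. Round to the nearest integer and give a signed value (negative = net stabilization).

Ligand charges: 4×(-1) from CN⁻ and 1×(+0) from bipy sum to -4; with overall charge -1, Fe is +3.
Fe³⁺: group 8, so d-count = 8 − 3 = 5.
The d⁵ electrons fill as t₂g⁵ eg⁰.
CFSE(orbital) = 5×(-0.4Δo) + 0×(0.6Δo) = -2.0Δo; with Δo = 30980 cm⁻¹ that is -61960 cm⁻¹.
Pairing penalty: 2 pairs vs 0 in the high-spin reference → 2 extra × P = 39180 cm⁻¹.
Overall CFSE = -61960 + 39180 = -22780 cm⁻¹.

-22780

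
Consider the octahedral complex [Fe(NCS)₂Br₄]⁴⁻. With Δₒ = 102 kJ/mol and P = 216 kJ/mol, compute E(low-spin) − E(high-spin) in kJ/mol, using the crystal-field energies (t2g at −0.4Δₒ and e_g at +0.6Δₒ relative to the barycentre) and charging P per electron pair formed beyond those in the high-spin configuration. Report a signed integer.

228

Ligand charges: 2×(-1) from NCS⁻ and 4×(-1) from Br⁻ sum to -6; with overall charge -4, Fe is +2.
Fe is in group 8, so Fe²⁺ is d⁶ (8 − 2 = 6).
In the high-spin limit (t2g^4 e_g^2) the orbital term is -0.4Δₒ = -41 kJ/mol, with no excess pairing.
Low-spin: t2g^6 e_g^0, orbital CFSE = -2.4Δₒ = -245 kJ/mol; plus 2 excess pairs × P = +432 kJ/mol; total 187 kJ/mol.
The difference is 187 − (-41) = 228 kJ/mol, so high-spin lies lower.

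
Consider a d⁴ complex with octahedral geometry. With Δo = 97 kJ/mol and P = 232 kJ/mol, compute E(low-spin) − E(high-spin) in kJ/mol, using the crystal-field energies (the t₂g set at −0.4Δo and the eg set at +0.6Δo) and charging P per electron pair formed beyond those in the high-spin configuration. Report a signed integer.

High-spin d⁴ fills as t₂g³ eg¹ with CFSE 3(−0.4) + 1(+0.6) = -0.6Δo = -58 kJ/mol.
For low-spin the configuration is t₂g⁴ eg⁰: orbital energy -1.6 × 97 = -155 kJ/mol, and 1 additional pair relative to high-spin adds 232 kJ/mol, giving 77 kJ/mol.
Thus E(LS) − E(HS) = 135 kJ/mol.

135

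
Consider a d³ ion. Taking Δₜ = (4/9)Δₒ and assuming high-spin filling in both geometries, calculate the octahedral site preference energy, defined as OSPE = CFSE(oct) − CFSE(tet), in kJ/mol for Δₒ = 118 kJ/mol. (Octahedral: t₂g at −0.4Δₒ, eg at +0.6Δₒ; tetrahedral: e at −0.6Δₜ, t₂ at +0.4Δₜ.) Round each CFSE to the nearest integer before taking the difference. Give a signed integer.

-100

In an octahedral site d³ (HS) is t2g^3 e_g^0, giving CFSE(oct) = -1.2Δₒ = -142 kJ/mol.
Tetrahedral: e^2 t2^1, CFSE = 2(−0.6) + 1(+0.4) = -0.8Δₜ = -0.8 × (4/9) × 118 = -42 kJ/mol.
OSPE = CFSE(oct) − CFSE(tet) = -142 − (-42) = -100 kJ/mol.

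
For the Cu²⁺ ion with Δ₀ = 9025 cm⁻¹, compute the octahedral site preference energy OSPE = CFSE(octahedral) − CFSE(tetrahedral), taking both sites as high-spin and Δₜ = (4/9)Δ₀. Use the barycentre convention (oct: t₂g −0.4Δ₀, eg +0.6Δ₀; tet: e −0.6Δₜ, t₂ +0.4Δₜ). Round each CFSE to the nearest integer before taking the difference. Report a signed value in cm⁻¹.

Cu sits in group 11; removing 2 electrons leaves Cu²⁺ with 11 − 2 = 9 d electrons.
Octahedral high-spin t₂g⁶ eg³: CFSE = -0.6 × 9025 = -5415 cm⁻¹.
Tetrahedral e⁴ t₂⁵ gives -0.4Δₜ = -0.4 × (4/9) × 9025 = -1604 cm⁻¹.
OSPE = -5415 − (-1604) = -3811 cm⁻¹.

-3811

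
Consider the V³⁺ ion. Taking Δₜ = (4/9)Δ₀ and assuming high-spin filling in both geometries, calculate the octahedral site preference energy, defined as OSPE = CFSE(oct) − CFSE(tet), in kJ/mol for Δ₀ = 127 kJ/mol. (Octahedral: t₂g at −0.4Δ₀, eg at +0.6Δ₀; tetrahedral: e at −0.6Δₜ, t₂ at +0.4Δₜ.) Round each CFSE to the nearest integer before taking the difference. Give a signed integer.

-34

Group 5 minus oxidation state +3 gives a d² configuration for V³⁺.
Octahedral high-spin t₂g² eg⁰: CFSE = -0.8 × 127 = -102 kJ/mol.
In a tetrahedral site the filling is e² t₂⁰: CFSE(tet) = -1.2Δₜ = -1.2 × (4/9)(127) = -68 kJ/mol.
OSPE = -102 − (-68) = -34 kJ/mol.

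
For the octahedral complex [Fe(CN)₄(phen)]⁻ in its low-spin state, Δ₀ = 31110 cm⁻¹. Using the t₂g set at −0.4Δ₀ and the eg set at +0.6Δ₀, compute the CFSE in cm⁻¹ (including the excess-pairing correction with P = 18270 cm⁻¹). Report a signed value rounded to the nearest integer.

Ligand charges: 4×(-1) from CN⁻ and 1×(+0) from phen sum to -4; with overall charge -1, Fe is +3.
Fe sits in group 8; removing 3 electrons leaves Fe³⁺ with 8 − 3 = 5 d electrons.
Configuration: t₂g⁵ eg⁰.
CFSE(orbital) = 5×(-0.4Δ₀) + 0×(0.6Δ₀) = -2.0Δ₀; with Δ₀ = 31110 cm⁻¹ that is -62220 cm⁻¹.
High-spin d⁵ would be t₂g³ eg² with 0 pairs; low-spin has 2, so 2 excess pairs cost +2P = +36540 cm⁻¹.
Overall CFSE = -62220 + 36540 = -25680 cm⁻¹.

-25680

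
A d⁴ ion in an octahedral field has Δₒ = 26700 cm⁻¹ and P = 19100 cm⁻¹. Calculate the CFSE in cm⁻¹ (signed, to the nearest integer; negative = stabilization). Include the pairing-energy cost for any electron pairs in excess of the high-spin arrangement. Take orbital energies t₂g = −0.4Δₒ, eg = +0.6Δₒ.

-23620

Δₒ > P, so pairing is preferred: the ground state is low-spin.
Configuration: t₂g⁴ eg⁰.
Orbital CFSE = -1.6Δₒ = -1.6 × 26700 = -42720 cm⁻¹.
Excess pairs vs high-spin: 1 − 0 = 1; pairing cost = +19100 cm⁻¹.
Net CFSE = -42720 + 19100 = -23620 cm⁻¹.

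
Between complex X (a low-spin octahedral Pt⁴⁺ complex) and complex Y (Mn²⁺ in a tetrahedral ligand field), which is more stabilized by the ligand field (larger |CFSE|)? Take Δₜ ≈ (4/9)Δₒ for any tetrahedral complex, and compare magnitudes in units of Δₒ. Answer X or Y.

X: Pt sits in group 10; removing 4 electrons leaves Pt⁴⁺ with 10 − 4 = 6 d electrons; t2g^6 e_g^0, CFSE = -2.4Δₒ.
Y: Group 7 minus oxidation state +2 gives a d⁵ configuration for Mn²⁺; With tetrahedral geometry the complex is necessarily high-spin; e² t₂³, CFSE = 0.0Δₜ ≈ 0.00Δₒ.
So X has the larger |CFSE|.

X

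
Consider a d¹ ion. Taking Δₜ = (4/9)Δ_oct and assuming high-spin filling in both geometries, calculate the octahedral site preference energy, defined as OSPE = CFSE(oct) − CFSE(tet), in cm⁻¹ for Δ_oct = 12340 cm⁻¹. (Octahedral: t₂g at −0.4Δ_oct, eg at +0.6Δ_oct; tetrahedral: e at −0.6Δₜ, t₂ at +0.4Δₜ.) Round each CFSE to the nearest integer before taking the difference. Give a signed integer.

-1645

Octahedral high-spin t₂g¹ eg⁰: CFSE = -0.4 × 12340 = -4936 cm⁻¹.
Tetrahedral: e¹ t₂⁰, CFSE = 1(−0.6) + 0(+0.4) = -0.6Δₜ = -0.6 × (4/9) × 12340 = -3291 cm⁻¹.
OSPE = -4936 − (-3291) = -1645 cm⁻¹.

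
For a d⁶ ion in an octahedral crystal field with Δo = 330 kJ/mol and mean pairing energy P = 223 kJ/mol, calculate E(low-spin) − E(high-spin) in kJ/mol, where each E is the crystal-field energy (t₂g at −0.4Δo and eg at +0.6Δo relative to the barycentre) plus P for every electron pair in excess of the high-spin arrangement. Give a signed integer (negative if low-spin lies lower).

-214

High-spin: t₂g⁴ eg², CFSE = -0.4Δo = -132 kJ/mol.
For low-spin the configuration is t₂g⁶ eg⁰: orbital energy -2.4 × 330 = -792 kJ/mol, and 2 additional pairs relative to high-spin add 446 kJ/mol, giving -346 kJ/mol.
The difference is -346 − (-132) = -214 kJ/mol, so low-spin lies lower.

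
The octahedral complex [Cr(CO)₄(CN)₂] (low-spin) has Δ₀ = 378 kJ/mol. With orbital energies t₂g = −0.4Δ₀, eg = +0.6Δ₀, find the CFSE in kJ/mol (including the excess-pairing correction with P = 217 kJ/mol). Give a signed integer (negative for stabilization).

-388

Ligand charges: 4×(+0) from CO and 2×(-1) from CN⁻ sum to -2; with overall charge +0, Cr is +2.
Cr is in group 6, so Cr²⁺ is d⁴ (6 − 2 = 4).
The d⁴ electrons fill as t₂g⁴ eg⁰.
Orbital CFSE = 4(-0.4) + 0(0.6) = -1.6Δ₀ = -1.6 × 378 = -605 kJ/mol.
High-spin d⁴ would be t₂g³ eg¹ with 0 pairs; low-spin has 1, so 1 excess pair costs +1P = +217 kJ/mol.
Net CFSE = -605 + 217 = -388 kJ/mol.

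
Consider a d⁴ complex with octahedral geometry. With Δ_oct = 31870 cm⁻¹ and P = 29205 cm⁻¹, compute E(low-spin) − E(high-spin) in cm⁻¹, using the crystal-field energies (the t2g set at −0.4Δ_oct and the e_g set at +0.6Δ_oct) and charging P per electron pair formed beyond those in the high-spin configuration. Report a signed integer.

High-spin d⁴ fills as t2g^3 e_g^1 with CFSE 3(−0.4) + 1(+0.6) = -0.6Δ_oct = -19122 cm⁻¹.
Low-spin t2g^4 e_g^0 gives -1.6Δ_oct = -50992 cm⁻¹, but forming 1 extra pair costs 1P = 29205 cm⁻¹, so E(LS) = -50992 + 29205 = -21787 cm⁻¹.
The difference is -21787 − (-19122) = -2665 cm⁻¹, so low-spin lies lower.

-2665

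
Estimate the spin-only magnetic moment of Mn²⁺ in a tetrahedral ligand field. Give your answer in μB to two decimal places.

5.92 μB

Mn is in group 7, so Mn²⁺ is d⁵ (7 − 2 = 5).
With tetrahedral geometry the complex is necessarily high-spin.
Configuration: e² t₂³ → 5 unpaired electrons.
μ(spin-only) = √[5(5+2)] = √35 ≈ 5.92 μB.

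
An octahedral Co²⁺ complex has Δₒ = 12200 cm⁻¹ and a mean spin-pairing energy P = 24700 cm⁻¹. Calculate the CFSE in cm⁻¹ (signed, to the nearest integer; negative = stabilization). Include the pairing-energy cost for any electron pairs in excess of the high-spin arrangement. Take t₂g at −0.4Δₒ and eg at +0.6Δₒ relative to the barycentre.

Co is in group 9, so Co²⁺ is d⁷ (9 − 2 = 7).
With Δₒ < P the complex is high-spin.
That gives t₂g⁵ eg².
Orbital CFSE = -0.8Δₒ = -0.8 × 12200 = -9760 cm⁻¹.
High-spin has no excess pairs, so no pairing correction applies.

-9760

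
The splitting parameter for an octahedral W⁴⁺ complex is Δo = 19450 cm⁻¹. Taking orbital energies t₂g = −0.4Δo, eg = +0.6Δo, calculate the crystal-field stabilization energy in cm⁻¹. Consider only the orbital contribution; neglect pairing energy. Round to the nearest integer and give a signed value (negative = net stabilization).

W⁴⁺: group 6, so d-count = 6 − 4 = 2.
For octahedral d² the high- and low-spin configurations coincide.
The d² electrons fill as t₂g² eg⁰.
The orbital stabilization is -0.8Δo = -0.8 × 19450 = -15560 cm⁻¹.

-15560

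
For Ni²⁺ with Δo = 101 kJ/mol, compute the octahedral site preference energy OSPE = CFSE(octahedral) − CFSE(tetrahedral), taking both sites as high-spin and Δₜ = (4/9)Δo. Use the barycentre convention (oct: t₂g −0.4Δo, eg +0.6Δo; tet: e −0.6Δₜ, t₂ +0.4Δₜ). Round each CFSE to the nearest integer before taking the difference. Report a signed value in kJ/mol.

-85

Group 10 minus oxidation state +2 gives a d⁸ configuration for Ni²⁺.
In an octahedral site d⁸ (HS) is t2g^6 e_g^2, giving CFSE(oct) = -1.2Δo = -121 kJ/mol.
In a tetrahedral site the filling is e^4 t2^4: CFSE(tet) = -0.8Δₜ = -0.8 × (4/9)(101) = -36 kJ/mol.
Subtracting, OSPE = -121 − (-36) = -85 kJ/mol.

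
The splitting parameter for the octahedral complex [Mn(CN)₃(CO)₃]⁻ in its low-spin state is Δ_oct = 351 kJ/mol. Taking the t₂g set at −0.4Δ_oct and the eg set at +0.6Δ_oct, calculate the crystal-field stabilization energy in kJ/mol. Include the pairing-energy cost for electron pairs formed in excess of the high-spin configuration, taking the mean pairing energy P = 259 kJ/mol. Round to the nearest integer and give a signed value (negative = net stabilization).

-184

Ligand charges: 3×(-1) from CN⁻ and 3×(+0) from CO sum to -3; with overall charge -1, Mn is +2.
Mn is in group 7, so Mn²⁺ is d⁵ (7 − 2 = 5).
Configuration: t₂g⁵ eg⁰.
CFSE(orbital) = 5×(-0.4Δ_oct) + 0×(0.6Δ_oct) = -2.0Δ_oct; with Δ_oct = 351 kJ/mol that is -702 kJ/mol.
Relative to high-spin t₂g³ eg² (0 paired), the low-spin configuration has 2 additional pairs, contributing +2 × 259 = +518 kJ/mol.
Net CFSE = -702 + 518 = -184 kJ/mol.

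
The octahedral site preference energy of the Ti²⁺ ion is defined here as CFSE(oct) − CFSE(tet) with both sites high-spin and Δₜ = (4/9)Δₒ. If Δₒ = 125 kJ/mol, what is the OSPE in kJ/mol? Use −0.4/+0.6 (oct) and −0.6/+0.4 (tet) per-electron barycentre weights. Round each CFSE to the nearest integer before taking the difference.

-33

Ti sits in group 4; removing 2 electrons leaves Ti²⁺ with 4 − 2 = 2 d electrons.
In an octahedral site d² (HS) is t2g^2 e_g^0, giving CFSE(oct) = -0.8Δₒ = -100 kJ/mol.
In a tetrahedral site the filling is e^2 t2^0: CFSE(tet) = -1.2Δₜ = -1.2 × (4/9)(125) = -67 kJ/mol.
OSPE = -100 − (-67) = -33 kJ/mol.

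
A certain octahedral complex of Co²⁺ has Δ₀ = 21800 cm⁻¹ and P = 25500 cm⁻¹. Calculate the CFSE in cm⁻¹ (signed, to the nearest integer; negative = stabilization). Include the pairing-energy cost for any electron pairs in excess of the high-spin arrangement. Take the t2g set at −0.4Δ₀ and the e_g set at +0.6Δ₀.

Co is in group 9, so Co²⁺ is d⁷ (9 − 2 = 7).
Since Δ₀ = 21800 cm⁻¹ < P = 25500 cm⁻¹, the complex adopts the high-spin configuration.
That gives t2g^5 e_g^2.
Orbital CFSE = -0.8Δ₀ = -0.8 × 21800 = -17440 cm⁻¹.
High-spin has no excess pairs, so no pairing correction applies.

-17440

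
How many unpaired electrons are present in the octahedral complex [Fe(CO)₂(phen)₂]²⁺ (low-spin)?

0

Ligand charges: 2×(+0) from CO and 2×(+0) from phen sum to +0; with overall charge +2, Fe is +2.
Fe sits in group 8; removing 2 electrons leaves Fe²⁺ with 8 − 2 = 6 d electrons.
Configuration: t₂g⁶ eg⁰, giving 0 unpaired electrons.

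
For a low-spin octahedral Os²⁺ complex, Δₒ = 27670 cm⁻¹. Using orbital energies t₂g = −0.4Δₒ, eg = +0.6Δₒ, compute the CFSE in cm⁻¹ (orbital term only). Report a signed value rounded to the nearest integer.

Group 8 minus oxidation state +2 gives a d⁶ configuration for Os²⁺.
The d⁶ electrons fill as t₂g⁶ eg⁰.
The orbital stabilization is -2.4Δₒ = -2.4 × 27670 = -66408 cm⁻¹.

-66408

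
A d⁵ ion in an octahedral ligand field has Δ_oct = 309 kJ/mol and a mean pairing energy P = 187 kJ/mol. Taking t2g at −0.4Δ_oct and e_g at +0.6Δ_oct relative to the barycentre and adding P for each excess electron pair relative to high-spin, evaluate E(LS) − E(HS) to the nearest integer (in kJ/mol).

High-spin d⁵ fills as t2g^3 e_g^2 with CFSE 3(−0.4) + 2(+0.6) = 0.0Δ_oct = 0 kJ/mol.
Low-spin t2g^5 e_g^0 gives -2.0Δ_oct = -618 kJ/mol, but forming 2 extra pairs costs 2P = 374 kJ/mol, so E(LS) = -618 + 374 = -244 kJ/mol.
The difference is -244 − (0) = -244 kJ/mol, so low-spin lies lower.

-244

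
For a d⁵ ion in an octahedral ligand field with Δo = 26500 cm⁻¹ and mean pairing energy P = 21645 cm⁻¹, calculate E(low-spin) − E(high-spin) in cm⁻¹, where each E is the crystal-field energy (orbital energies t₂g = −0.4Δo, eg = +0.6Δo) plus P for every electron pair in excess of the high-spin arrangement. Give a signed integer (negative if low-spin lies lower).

-9710

High-spin: t₂g³ eg², CFSE = 0.0Δo = 0 cm⁻¹.
Low-spin t₂g⁵ eg⁰ gives -2.0Δo = -53000 cm⁻¹, but forming 2 extra pairs costs 2P = 43290 cm⁻¹, so E(LS) = -53000 + 43290 = -9710 cm⁻¹.
E(LS) − E(HS) = -9710 − (0) = -9710 cm⁻¹.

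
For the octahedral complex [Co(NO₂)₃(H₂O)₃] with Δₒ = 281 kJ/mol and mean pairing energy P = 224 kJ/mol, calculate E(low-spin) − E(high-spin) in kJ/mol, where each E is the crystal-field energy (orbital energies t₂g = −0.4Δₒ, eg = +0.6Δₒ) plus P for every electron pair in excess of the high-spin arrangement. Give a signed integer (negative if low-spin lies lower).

-114

Ligand charges: 3×(-1) from NO₂⁻ and 3×(+0) from H₂O sum to -3; with overall charge +0, Co is +3.
Co sits in group 9; removing 3 electrons leaves Co³⁺ with 9 − 3 = 6 d electrons.
In the high-spin limit (t₂g⁴ eg²) the orbital term is -0.4Δₒ = -112 kJ/mol, with no excess pairing.
Low-spin: t₂g⁶ eg⁰, orbital CFSE = -2.4Δₒ = -674 kJ/mol; plus 2 excess pairs × P = +448 kJ/mol; total -226 kJ/mol.
E(LS) − E(HS) = -226 − (-112) = -114 kJ/mol.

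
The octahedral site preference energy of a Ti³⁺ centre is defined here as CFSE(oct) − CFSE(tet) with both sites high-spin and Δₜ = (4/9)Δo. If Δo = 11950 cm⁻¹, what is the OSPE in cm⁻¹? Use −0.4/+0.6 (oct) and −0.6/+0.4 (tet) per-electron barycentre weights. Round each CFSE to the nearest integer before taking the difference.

Ti sits in group 4; removing 3 electrons leaves Ti³⁺ with 4 − 3 = 1 d electrons.
Octahedral (high-spin): t₂g¹ eg⁰, CFSE = 1(−0.4) + 0(+0.6) = -0.4Δo = -0.4 × 11950 = -4780 cm⁻¹.
Tetrahedral e¹ t₂⁰ gives -0.6Δₜ = -0.6 × (4/9) × 11950 = -3187 cm⁻¹.
Subtracting, OSPE = -4780 − (-3187) = -1593 cm⁻¹.

-1593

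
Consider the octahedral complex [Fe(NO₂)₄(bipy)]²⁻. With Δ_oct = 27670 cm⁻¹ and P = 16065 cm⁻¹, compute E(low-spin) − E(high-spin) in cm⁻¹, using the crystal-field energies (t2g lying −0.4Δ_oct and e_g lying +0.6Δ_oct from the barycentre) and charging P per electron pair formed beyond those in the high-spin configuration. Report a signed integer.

-23210

Ligand charges: 4×(-1) from NO₂⁻ and 1×(+0) from bipy sum to -4; with overall charge -2, Fe is +2.
Fe sits in group 8; removing 2 electrons leaves Fe²⁺ with 8 − 2 = 6 d electrons.
High-spin: t2g^4 e_g^2, CFSE = -0.4Δ_oct = -11068 cm⁻¹.
Low-spin: t2g^6 e_g^0, orbital CFSE = -2.4Δ_oct = -66408 cm⁻¹; plus 2 excess pairs × P = +32130 cm⁻¹; total -34278 cm⁻¹.
The difference is -34278 − (-11068) = -23210 cm⁻¹, so low-spin lies lower.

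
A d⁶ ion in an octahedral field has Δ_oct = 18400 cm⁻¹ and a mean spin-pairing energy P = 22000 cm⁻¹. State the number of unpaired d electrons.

4

Since Δ_oct = 18400 cm⁻¹ < P = 22000 cm⁻¹, the complex adopts the high-spin configuration.
Filling d⁶ accordingly: t₂g⁴ eg².
Unpaired electrons: 4.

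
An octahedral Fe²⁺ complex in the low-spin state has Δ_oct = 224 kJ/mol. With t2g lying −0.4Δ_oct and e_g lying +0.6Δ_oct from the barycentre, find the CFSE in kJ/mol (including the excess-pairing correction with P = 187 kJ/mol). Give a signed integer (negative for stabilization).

Fe sits in group 8; removing 2 electrons leaves Fe²⁺ with 8 − 2 = 6 d electrons.
The d⁶ electrons fill as t2g^6 e_g^0.
Orbital CFSE = 6(-0.4) + 0(0.6) = -2.4Δ_oct = -2.4 × 224 = -538 kJ/mol.
Pairing penalty: 3 pairs vs 1 in the high-spin reference → 2 extra × P = 374 kJ/mol.
Net CFSE = -538 + 374 = -164 kJ/mol.

-164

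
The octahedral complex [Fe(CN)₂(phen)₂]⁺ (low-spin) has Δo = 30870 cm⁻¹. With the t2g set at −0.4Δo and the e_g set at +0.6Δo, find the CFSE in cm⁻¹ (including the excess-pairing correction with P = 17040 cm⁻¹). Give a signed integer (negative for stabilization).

Ligand charges: 2×(-1) from CN⁻ and 2×(+0) from phen sum to -2; with overall charge +1, Fe is +3.
Group 8 minus oxidation state +3 gives a d⁵ configuration for Fe³⁺.
The d⁵ electrons fill as t2g^5 e_g^0.
CFSE(orbital) = 5×(-0.4Δo) + 0×(0.6Δo) = -2.0Δo; with Δo = 30870 cm⁻¹ that is -61740 cm⁻¹.
Relative to high-spin t2g^3 e_g^2 (0 paired), the low-spin configuration has 2 additional pairs, contributing +2 × 17040 = +34080 cm⁻¹.
Net CFSE = -61740 + 34080 = -27660 cm⁻¹.

-27660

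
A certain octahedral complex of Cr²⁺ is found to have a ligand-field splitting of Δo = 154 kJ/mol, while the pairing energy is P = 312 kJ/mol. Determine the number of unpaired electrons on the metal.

Cr sits in group 6; removing 2 electrons leaves Cr²⁺ with 6 − 2 = 4 d electrons.
Since Δo = 154 kJ/mol < P = 312 kJ/mol, the complex adopts the high-spin configuration.
Configuration: t2g^3 e_g^1.
Unpaired electrons: 4.

4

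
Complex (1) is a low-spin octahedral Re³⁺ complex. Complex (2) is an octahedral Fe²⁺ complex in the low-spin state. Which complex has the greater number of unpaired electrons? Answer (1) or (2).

(1): Re³⁺: group 7, so d-count = 7 − 3 = 4; t₂g⁴ eg⁰ → 2 unpaired.
(2): Group 8 minus oxidation state +2 gives a d⁶ configuration for Fe²⁺; t₂g⁶ eg⁰ → 0 unpaired.
So (1) has more unpaired electrons.

(1)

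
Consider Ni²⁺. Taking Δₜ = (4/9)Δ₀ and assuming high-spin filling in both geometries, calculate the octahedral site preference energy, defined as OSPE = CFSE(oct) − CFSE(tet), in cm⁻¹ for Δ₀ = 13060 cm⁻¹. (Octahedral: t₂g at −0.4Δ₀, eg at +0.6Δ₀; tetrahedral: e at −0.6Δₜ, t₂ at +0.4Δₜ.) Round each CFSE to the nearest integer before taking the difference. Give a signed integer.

-11028

Ni sits in group 10; removing 2 electrons leaves Ni²⁺ with 10 − 2 = 8 d electrons.
Octahedral (high-spin): t2g^6 e_g^2, CFSE = 6(−0.4) + 2(+0.6) = -1.2Δ₀ = -1.2 × 13060 = -15672 cm⁻¹.
In a tetrahedral site the filling is e^4 t2^4: CFSE(tet) = -0.8Δₜ = -0.8 × (4/9)(13060) = -4644 cm⁻¹.
OSPE = CFSE(oct) − CFSE(tet) = -15672 − (-4644) = -11028 cm⁻¹.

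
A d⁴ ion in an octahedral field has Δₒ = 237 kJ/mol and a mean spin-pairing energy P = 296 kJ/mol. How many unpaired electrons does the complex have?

Δₒ < P, so pairing is avoided: the ground state is high-spin.
Configuration: t₂g³ eg¹.
Unpaired electrons: 4.

4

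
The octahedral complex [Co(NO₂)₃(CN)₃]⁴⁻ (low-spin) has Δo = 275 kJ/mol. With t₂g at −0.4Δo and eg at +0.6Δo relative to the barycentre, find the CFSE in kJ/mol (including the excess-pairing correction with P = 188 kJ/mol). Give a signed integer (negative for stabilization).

-307

Ligand charges: 3×(-1) from NO₂⁻ and 3×(-1) from CN⁻ sum to -6; with overall charge -4, Co is +2.
Co sits in group 9; removing 2 electrons leaves Co²⁺ with 9 − 2 = 7 d electrons.
Configuration: t₂g⁶ eg¹.
The orbital stabilization is -1.8Δo = -1.8 × 275 = -495 kJ/mol.
Relative to high-spin t₂g⁵ eg² (2 paired), the low-spin configuration has 1 additional pair, contributing +1 × 188 = +188 kJ/mol.
Combining: -495 + 188 = -307 kJ/mol.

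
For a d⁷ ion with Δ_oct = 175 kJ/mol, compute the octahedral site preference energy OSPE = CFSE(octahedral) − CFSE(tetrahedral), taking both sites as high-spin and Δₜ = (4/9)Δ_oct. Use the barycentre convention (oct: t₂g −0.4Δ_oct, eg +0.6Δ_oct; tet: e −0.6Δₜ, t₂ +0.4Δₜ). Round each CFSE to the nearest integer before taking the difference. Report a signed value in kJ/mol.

-47

In an octahedral site d⁷ (HS) is t₂g⁵ eg², giving CFSE(oct) = -0.8Δ_oct = -140 kJ/mol.
Tetrahedral: e⁴ t₂³, CFSE = 4(−0.6) + 3(+0.4) = -1.2Δₜ = -1.2 × (4/9) × 175 = -93 kJ/mol.
Subtracting, OSPE = -140 − (-93) = -47 kJ/mol.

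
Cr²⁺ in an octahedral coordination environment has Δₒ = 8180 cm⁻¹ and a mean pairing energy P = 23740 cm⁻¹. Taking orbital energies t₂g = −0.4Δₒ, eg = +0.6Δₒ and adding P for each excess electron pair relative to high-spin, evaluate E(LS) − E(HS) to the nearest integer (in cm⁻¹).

Cr²⁺: group 6, so d-count = 6 − 2 = 4.
High-spin d⁴ fills as t₂g³ eg¹ with CFSE 3(−0.4) + 1(+0.6) = -0.6Δₒ = -4908 cm⁻¹.
Low-spin t₂g⁴ eg⁰ gives -1.6Δₒ = -13088 cm⁻¹, but forming 1 extra pair costs 1P = 23740 cm⁻¹, so E(LS) = -13088 + 23740 = 10652 cm⁻¹.
Thus E(LS) − E(HS) = 15560 cm⁻¹.

15560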